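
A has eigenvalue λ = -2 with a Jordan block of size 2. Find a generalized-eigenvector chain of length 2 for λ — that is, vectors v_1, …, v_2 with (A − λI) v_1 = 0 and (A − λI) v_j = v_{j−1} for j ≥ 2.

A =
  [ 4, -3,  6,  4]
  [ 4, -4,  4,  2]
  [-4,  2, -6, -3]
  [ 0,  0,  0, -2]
A Jordan chain for λ = -2 of length 2:
v_1 = (6, 4, -4, 0)ᵀ
v_2 = (1, 0, 0, 0)ᵀ

Let N = A − (-2)·I. We want v_2 with N^2 v_2 = 0 but N^1 v_2 ≠ 0; then v_{j-1} := N · v_j for j = 2, …, 2.

Pick v_2 = (1, 0, 0, 0)ᵀ.
Then v_1 = N · v_2 = (6, 4, -4, 0)ᵀ.

Sanity check: (A − (-2)·I) v_1 = (0, 0, 0, 0)ᵀ = 0. ✓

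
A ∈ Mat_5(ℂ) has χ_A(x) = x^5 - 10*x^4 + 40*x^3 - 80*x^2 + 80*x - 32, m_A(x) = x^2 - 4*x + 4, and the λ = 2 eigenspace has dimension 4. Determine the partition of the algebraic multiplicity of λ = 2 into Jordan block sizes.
Block sizes for λ = 2: [2, 1, 1, 1]

Step 1 — from the characteristic polynomial, algebraic multiplicity of λ = 2 is 5. From dim ker(A − (2)·I) = 4, there are exactly 4 Jordan blocks for λ = 2.
Step 2 — from the minimal polynomial, the factor (x − 2)^2 tells us the largest block for λ = 2 has size 2.
Step 3 — with total size 5, 4 blocks, and largest block 2, the block sizes (in nonincreasing order) are [2, 1, 1, 1].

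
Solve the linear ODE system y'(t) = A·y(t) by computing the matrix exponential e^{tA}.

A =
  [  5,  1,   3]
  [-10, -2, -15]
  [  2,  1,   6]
e^{tA} =
  [2*t*exp(3*t) + exp(3*t), t*exp(3*t), 3*t*exp(3*t)]
  [-10*t*exp(3*t), -5*t*exp(3*t) + exp(3*t), -15*t*exp(3*t)]
  [2*t*exp(3*t), t*exp(3*t), 3*t*exp(3*t) + exp(3*t)]

Strategy: write A = P · J · P⁻¹ where J is a Jordan canonical form, so e^{tA} = P · e^{tJ} · P⁻¹, and e^{tJ} can be computed block-by-block.

A has Jordan form
J =
  [3, 1, 0]
  [0, 3, 0]
  [0, 0, 3]
(up to reordering of blocks).

Per-block formulas:
  For a 2×2 Jordan block J_2(3): exp(t · J_2(3)) = e^(3t)·(I + t·N), where N is the 2×2 nilpotent shift.
  For a 1×1 block at λ = 3: exp(t · [3]) = [e^(3t)].

After assembling e^{tJ} and conjugating by P, we get:

e^{tA} =
  [2*t*exp(3*t) + exp(3*t), t*exp(3*t), 3*t*exp(3*t)]
  [-10*t*exp(3*t), -5*t*exp(3*t) + exp(3*t), -15*t*exp(3*t)]
  [2*t*exp(3*t), t*exp(3*t), 3*t*exp(3*t) + exp(3*t)]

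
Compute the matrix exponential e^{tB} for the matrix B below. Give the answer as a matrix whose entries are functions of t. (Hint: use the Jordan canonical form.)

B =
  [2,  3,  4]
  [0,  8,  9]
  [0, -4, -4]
e^{tB} =
  [exp(2*t), t^2*exp(2*t) + 3*t*exp(2*t), 3*t^2*exp(2*t)/2 + 4*t*exp(2*t)]
  [0, 6*t*exp(2*t) + exp(2*t), 9*t*exp(2*t)]
  [0, -4*t*exp(2*t), -6*t*exp(2*t) + exp(2*t)]

Strategy: write B = P · J · P⁻¹ where J is a Jordan canonical form, so e^{tB} = P · e^{tJ} · P⁻¹, and e^{tJ} can be computed block-by-block.

B has Jordan form
J =
  [2, 1, 0]
  [0, 2, 1]
  [0, 0, 2]
(up to reordering of blocks).

Per-block formulas:
  For a 3×3 Jordan block J_3(2): exp(t · J_3(2)) = e^(2t)·(I + t·N + (t^2/2)·N^2), where N is the 3×3 nilpotent shift.

After assembling e^{tJ} and conjugating by P, we get:

e^{tB} =
  [exp(2*t), t^2*exp(2*t) + 3*t*exp(2*t), 3*t^2*exp(2*t)/2 + 4*t*exp(2*t)]
  [0, 6*t*exp(2*t) + exp(2*t), 9*t*exp(2*t)]
  [0, -4*t*exp(2*t), -6*t*exp(2*t) + exp(2*t)]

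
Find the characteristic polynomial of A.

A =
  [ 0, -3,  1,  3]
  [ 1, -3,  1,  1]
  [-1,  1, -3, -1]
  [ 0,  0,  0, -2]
x^4 + 8*x^3 + 24*x^2 + 32*x + 16

Expanding det(x·I − A) (e.g. by cofactor expansion or by noting that A is similar to its Jordan form J, which has the same characteristic polynomial as A) gives
  χ_A(x) = x^4 + 8*x^3 + 24*x^2 + 32*x + 16
which factors as (x + 2)^4. The eigenvalues (with algebraic multiplicities) are λ = -2 with multiplicity 4.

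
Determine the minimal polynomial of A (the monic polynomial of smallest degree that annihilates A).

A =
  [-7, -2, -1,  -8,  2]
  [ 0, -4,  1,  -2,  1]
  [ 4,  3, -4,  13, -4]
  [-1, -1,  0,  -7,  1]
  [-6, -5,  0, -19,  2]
x^3 + 12*x^2 + 48*x + 64

The characteristic polynomial is χ_A(x) = (x + 4)^5, so the eigenvalues are known. The minimal polynomial is
  m_A(x) = Π_λ (x − λ)^{k_λ}
where k_λ is the size of the *largest* Jordan block for λ (equivalently, the smallest k with (A − λI)^k v = 0 for every generalised eigenvector v of λ).

  λ = -4: largest Jordan block has size 3, contributing (x + 4)^3

So m_A(x) = (x + 4)^3 = x^3 + 12*x^2 + 48*x + 64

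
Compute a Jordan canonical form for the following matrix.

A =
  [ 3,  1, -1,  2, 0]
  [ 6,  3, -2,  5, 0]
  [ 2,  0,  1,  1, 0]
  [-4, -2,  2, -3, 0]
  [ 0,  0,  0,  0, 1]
J_2(1) ⊕ J_2(1) ⊕ J_1(1)

The characteristic polynomial is
  det(x·I − A) = x^5 - 5*x^4 + 10*x^3 - 10*x^2 + 5*x - 1 = (x - 1)^5

Eigenvalues and multiplicities (the geometric multiplicity of λ is n − rank(A − λI), which equals the number of Jordan blocks for λ):
  λ = 1: algebraic multiplicity = 5, geometric multiplicity = 3

Determining the block sizes for each eigenvalue:
  λ = 1: with am = 5 and gm = 3, the partition is not yet determined (e.g. several partitions of 5 into 3 parts exist). Let N = A − (1)·I. Computing rank(N^1) = 2, rank(N^2) = 0; the number of blocks of size ≥ j is rank(N^{j−1}) − rank(N^j), giving [3, 2]. So we have 2 block(s) of size 2, 1 block(s) of size 1 → block sizes [2, 2, 1]

Assembling the blocks gives a Jordan form
J =
  [1, 1, 0, 0, 0]
  [0, 1, 0, 0, 0]
  [0, 0, 1, 1, 0]
  [0, 0, 0, 1, 0]
  [0, 0, 0, 0, 1]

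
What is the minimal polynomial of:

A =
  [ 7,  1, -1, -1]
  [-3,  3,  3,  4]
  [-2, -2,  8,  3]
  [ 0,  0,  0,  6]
x^2 - 12*x + 36

The characteristic polynomial is χ_A(x) = (x - 6)^4, so the eigenvalues are known. The minimal polynomial is
  m_A(x) = Π_λ (x − λ)^{k_λ}
where k_λ is the size of the *largest* Jordan block for λ (equivalently, the smallest k with (A − λI)^k v = 0 for every generalised eigenvector v of λ).

  λ = 6: largest Jordan block has size 2, contributing (x − 6)^2

So m_A(x) = (x - 6)^2 = x^2 - 12*x + 36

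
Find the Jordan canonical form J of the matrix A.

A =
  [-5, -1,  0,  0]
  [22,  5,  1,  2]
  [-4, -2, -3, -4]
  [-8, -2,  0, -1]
J_3(-1) ⊕ J_1(-1)

The characteristic polynomial is
  det(x·I − A) = x^4 + 4*x^3 + 6*x^2 + 4*x + 1 = (x + 1)^4

Eigenvalues and multiplicities (the geometric multiplicity of λ is n − rank(A − λI), which equals the number of Jordan blocks for λ):
  λ = -1: algebraic multiplicity = 4, geometric multiplicity = 2

Determining the block sizes for each eigenvalue:
  λ = -1: with am = 4 and gm = 2, the partition is not yet determined (e.g. several partitions of 4 into 2 parts exist). Let N = A − (-1)·I. Computing rank(N^1) = 2, rank(N^2) = 1, rank(N^3) = 0; the number of blocks of size ≥ j is rank(N^{j−1}) − rank(N^j), giving [2, 1, 1]. So we have 1 block(s) of size 3, 1 block(s) of size 1 → block sizes [3, 1]

Assembling the blocks gives a Jordan form
J =
  [-1,  1,  0,  0]
  [ 0, -1,  1,  0]
  [ 0,  0, -1,  0]
  [ 0,  0,  0, -1]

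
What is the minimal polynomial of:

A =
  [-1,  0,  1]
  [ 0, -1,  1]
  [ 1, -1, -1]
x^3 + 3*x^2 + 3*x + 1

The characteristic polynomial is χ_A(x) = (x + 1)^3, so the eigenvalues are known. The minimal polynomial is
  m_A(x) = Π_λ (x − λ)^{k_λ}
where k_λ is the size of the *largest* Jordan block for λ (equivalently, the smallest k with (A − λI)^k v = 0 for every generalised eigenvector v of λ).

  λ = -1: largest Jordan block has size 3, contributing (x + 1)^3

So m_A(x) = (x + 1)^3 = x^3 + 3*x^2 + 3*x + 1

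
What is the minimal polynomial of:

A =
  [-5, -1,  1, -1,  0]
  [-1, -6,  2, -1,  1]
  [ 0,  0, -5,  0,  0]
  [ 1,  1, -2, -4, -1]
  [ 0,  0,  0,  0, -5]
x^3 + 15*x^2 + 75*x + 125

The characteristic polynomial is χ_A(x) = (x + 5)^5, so the eigenvalues are known. The minimal polynomial is
  m_A(x) = Π_λ (x − λ)^{k_λ}
where k_λ is the size of the *largest* Jordan block for λ (equivalently, the smallest k with (A − λI)^k v = 0 for every generalised eigenvector v of λ).

  λ = -5: largest Jordan block has size 3, contributing (x + 5)^3

So m_A(x) = (x + 5)^3 = x^3 + 15*x^2 + 75*x + 125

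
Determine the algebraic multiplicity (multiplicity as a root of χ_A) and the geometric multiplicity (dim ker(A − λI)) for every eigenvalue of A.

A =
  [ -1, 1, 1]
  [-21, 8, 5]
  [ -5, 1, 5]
λ = 4: alg = 3, geom = 1

Step 1 — factor the characteristic polynomial to read off the algebraic multiplicities:
  χ_A(x) = (x - 4)^3

Step 2 — compute geometric multiplicities via the rank-nullity identity g(λ) = n − rank(A − λI):
  rank(A − (4)·I) = 2, so dim ker(A − (4)·I) = n − 2 = 1

Summary:
  λ = 4: algebraic multiplicity = 3, geometric multiplicity = 1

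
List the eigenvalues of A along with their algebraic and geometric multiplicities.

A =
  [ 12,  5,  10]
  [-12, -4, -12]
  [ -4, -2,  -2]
λ = 2: alg = 3, geom = 2

Step 1 — factor the characteristic polynomial to read off the algebraic multiplicities:
  χ_A(x) = (x - 2)^3

Step 2 — compute geometric multiplicities via the rank-nullity identity g(λ) = n − rank(A − λI):
  rank(A − (2)·I) = 1, so dim ker(A − (2)·I) = n − 1 = 2

Summary:
  λ = 2: algebraic multiplicity = 3, geometric multiplicity = 2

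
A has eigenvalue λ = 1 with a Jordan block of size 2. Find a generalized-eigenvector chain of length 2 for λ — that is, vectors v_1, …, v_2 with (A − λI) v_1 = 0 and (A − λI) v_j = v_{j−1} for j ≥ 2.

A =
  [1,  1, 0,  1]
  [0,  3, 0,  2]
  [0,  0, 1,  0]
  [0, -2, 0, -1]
A Jordan chain for λ = 1 of length 2:
v_1 = (1, 2, 0, -2)ᵀ
v_2 = (0, 1, 0, 0)ᵀ

Let N = A − (1)·I. We want v_2 with N^2 v_2 = 0 but N^1 v_2 ≠ 0; then v_{j-1} := N · v_j for j = 2, …, 2.

Pick v_2 = (0, 1, 0, 0)ᵀ.
Then v_1 = N · v_2 = (1, 2, 0, -2)ᵀ.

Sanity check: (A − (1)·I) v_1 = (0, 0, 0, 0)ᵀ = 0. ✓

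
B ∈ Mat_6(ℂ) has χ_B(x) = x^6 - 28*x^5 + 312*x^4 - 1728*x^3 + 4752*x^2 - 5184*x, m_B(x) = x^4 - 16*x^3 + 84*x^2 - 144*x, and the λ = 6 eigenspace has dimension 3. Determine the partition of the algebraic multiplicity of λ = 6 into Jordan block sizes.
Block sizes for λ = 6: [2, 1, 1]

Step 1 — from the characteristic polynomial, algebraic multiplicity of λ = 6 is 4. From dim ker(B − (6)·I) = 3, there are exactly 3 Jordan blocks for λ = 6.
Step 2 — from the minimal polynomial, the factor (x − 6)^2 tells us the largest block for λ = 6 has size 2.
Step 3 — with total size 4, 3 blocks, and largest block 2, the block sizes (in nonincreasing order) are [2, 1, 1].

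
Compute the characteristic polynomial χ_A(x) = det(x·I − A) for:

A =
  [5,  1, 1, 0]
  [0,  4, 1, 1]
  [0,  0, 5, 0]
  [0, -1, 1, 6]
x^4 - 20*x^3 + 150*x^2 - 500*x + 625

Expanding det(x·I − A) (e.g. by cofactor expansion or by noting that A is similar to its Jordan form J, which has the same characteristic polynomial as A) gives
  χ_A(x) = x^4 - 20*x^3 + 150*x^2 - 500*x + 625
which factors as (x - 5)^4. The eigenvalues (with algebraic multiplicities) are λ = 5 with multiplicity 4.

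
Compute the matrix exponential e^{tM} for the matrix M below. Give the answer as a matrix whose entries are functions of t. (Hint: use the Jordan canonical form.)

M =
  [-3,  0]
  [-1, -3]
e^{tM} =
  [exp(-3*t), 0]
  [-t*exp(-3*t), exp(-3*t)]

Strategy: write M = P · J · P⁻¹ where J is a Jordan canonical form, so e^{tM} = P · e^{tJ} · P⁻¹, and e^{tJ} can be computed block-by-block.

M has Jordan form
J =
  [-3,  1]
  [ 0, -3]
(up to reordering of blocks).

Per-block formulas:
  For a 2×2 Jordan block J_2(-3): exp(t · J_2(-3)) = e^(-3t)·(I + t·N), where N is the 2×2 nilpotent shift.

After assembling e^{tJ} and conjugating by P, we get:

e^{tM} =
  [exp(-3*t), 0]
  [-t*exp(-3*t), exp(-3*t)]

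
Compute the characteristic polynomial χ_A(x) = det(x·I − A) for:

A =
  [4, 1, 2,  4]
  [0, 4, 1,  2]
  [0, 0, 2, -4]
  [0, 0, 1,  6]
x^4 - 16*x^3 + 96*x^2 - 256*x + 256

Expanding det(x·I − A) (e.g. by cofactor expansion or by noting that A is similar to its Jordan form J, which has the same characteristic polynomial as A) gives
  χ_A(x) = x^4 - 16*x^3 + 96*x^2 - 256*x + 256
which factors as (x - 4)^4. The eigenvalues (with algebraic multiplicities) are λ = 4 with multiplicity 4.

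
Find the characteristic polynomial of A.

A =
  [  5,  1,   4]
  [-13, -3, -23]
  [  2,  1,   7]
x^3 - 9*x^2 + 27*x - 27

Expanding det(x·I − A) (e.g. by cofactor expansion or by noting that A is similar to its Jordan form J, which has the same characteristic polynomial as A) gives
  χ_A(x) = x^3 - 9*x^2 + 27*x - 27
which factors as (x - 3)^3. The eigenvalues (with algebraic multiplicities) are λ = 3 with multiplicity 3.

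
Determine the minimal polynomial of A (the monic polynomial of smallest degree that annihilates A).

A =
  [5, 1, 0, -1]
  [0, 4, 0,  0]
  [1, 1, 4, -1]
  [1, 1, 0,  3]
x^2 - 8*x + 16

The characteristic polynomial is χ_A(x) = (x - 4)^4, so the eigenvalues are known. The minimal polynomial is
  m_A(x) = Π_λ (x − λ)^{k_λ}
where k_λ is the size of the *largest* Jordan block for λ (equivalently, the smallest k with (A − λI)^k v = 0 for every generalised eigenvector v of λ).

  λ = 4: largest Jordan block has size 2, contributing (x − 4)^2

So m_A(x) = (x - 4)^2 = x^2 - 8*x + 16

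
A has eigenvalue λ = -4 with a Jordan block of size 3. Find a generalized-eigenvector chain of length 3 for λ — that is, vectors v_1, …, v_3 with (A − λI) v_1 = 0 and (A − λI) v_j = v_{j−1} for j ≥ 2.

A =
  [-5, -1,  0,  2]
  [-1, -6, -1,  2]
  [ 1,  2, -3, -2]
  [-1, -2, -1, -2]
A Jordan chain for λ = -4 of length 3:
v_1 = (-1, -1, 1, -1)ᵀ
v_2 = (-1, -2, 2, -2)ᵀ
v_3 = (0, 1, 0, 0)ᵀ

Let N = A − (-4)·I. We want v_3 with N^3 v_3 = 0 but N^2 v_3 ≠ 0; then v_{j-1} := N · v_j for j = 3, …, 2.

Pick v_3 = (0, 1, 0, 0)ᵀ.
Then v_2 = N · v_3 = (-1, -2, 2, -2)ᵀ.
Then v_1 = N · v_2 = (-1, -1, 1, -1)ᵀ.

Sanity check: (A − (-4)·I) v_1 = (0, 0, 0, 0)ᵀ = 0. ✓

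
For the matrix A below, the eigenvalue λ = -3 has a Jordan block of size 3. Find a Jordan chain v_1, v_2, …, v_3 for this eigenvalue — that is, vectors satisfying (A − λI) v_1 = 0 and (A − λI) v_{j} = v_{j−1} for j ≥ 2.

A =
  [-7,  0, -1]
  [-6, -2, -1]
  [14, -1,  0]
A Jordan chain for λ = -3 of length 3:
v_1 = (2, 4, -8)ᵀ
v_2 = (-4, -6, 14)ᵀ
v_3 = (1, 0, 0)ᵀ

Let N = A − (-3)·I. We want v_3 with N^3 v_3 = 0 but N^2 v_3 ≠ 0; then v_{j-1} := N · v_j for j = 3, …, 2.

Pick v_3 = (1, 0, 0)ᵀ.
Then v_2 = N · v_3 = (-4, -6, 14)ᵀ.
Then v_1 = N · v_2 = (2, 4, -8)ᵀ.

Sanity check: (A − (-3)·I) v_1 = (0, 0, 0)ᵀ = 0. ✓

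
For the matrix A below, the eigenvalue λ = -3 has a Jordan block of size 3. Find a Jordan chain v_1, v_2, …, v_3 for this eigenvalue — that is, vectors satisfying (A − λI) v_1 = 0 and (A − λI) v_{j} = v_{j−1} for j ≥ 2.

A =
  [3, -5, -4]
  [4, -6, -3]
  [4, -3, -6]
A Jordan chain for λ = -3 of length 3:
v_1 = (-3, -2, -2)ᵀ
v_2 = (-5, -3, -3)ᵀ
v_3 = (0, 1, 0)ᵀ

Let N = A − (-3)·I. We want v_3 with N^3 v_3 = 0 but N^2 v_3 ≠ 0; then v_{j-1} := N · v_j for j = 3, …, 2.

Pick v_3 = (0, 1, 0)ᵀ.
Then v_2 = N · v_3 = (-5, -3, -3)ᵀ.
Then v_1 = N · v_2 = (-3, -2, -2)ᵀ.

Sanity check: (A − (-3)·I) v_1 = (0, 0, 0)ᵀ = 0. ✓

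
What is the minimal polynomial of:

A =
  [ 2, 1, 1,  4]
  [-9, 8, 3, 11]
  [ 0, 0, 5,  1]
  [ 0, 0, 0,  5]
x^2 - 10*x + 25

The characteristic polynomial is χ_A(x) = (x - 5)^4, so the eigenvalues are known. The minimal polynomial is
  m_A(x) = Π_λ (x − λ)^{k_λ}
where k_λ is the size of the *largest* Jordan block for λ (equivalently, the smallest k with (A − λI)^k v = 0 for every generalised eigenvector v of λ).

  λ = 5: largest Jordan block has size 2, contributing (x − 5)^2

So m_A(x) = (x - 5)^2 = x^2 - 10*x + 25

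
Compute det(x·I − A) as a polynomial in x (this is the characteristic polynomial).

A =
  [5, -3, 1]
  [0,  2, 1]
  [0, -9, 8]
x^3 - 15*x^2 + 75*x - 125

Expanding det(x·I − A) (e.g. by cofactor expansion or by noting that A is similar to its Jordan form J, which has the same characteristic polynomial as A) gives
  χ_A(x) = x^3 - 15*x^2 + 75*x - 125
which factors as (x - 5)^3. The eigenvalues (with algebraic multiplicities) are λ = 5 with multiplicity 3.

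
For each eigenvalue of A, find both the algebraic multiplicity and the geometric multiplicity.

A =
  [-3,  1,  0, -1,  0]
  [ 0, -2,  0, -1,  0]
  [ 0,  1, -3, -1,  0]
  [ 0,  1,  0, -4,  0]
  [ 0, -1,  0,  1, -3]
λ = -3: alg = 5, geom = 4

Step 1 — factor the characteristic polynomial to read off the algebraic multiplicities:
  χ_A(x) = (x + 3)^5

Step 2 — compute geometric multiplicities via the rank-nullity identity g(λ) = n − rank(A − λI):
  rank(A − (-3)·I) = 1, so dim ker(A − (-3)·I) = n − 1 = 4

Summary:
  λ = -3: algebraic multiplicity = 5, geometric multiplicity = 4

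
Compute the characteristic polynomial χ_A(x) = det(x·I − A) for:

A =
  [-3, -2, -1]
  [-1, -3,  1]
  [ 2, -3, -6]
x^3 + 12*x^2 + 48*x + 64

Expanding det(x·I − A) (e.g. by cofactor expansion or by noting that A is similar to its Jordan form J, which has the same characteristic polynomial as A) gives
  χ_A(x) = x^3 + 12*x^2 + 48*x + 64
which factors as (x + 4)^3. The eigenvalues (with algebraic multiplicities) are λ = -4 with multiplicity 3.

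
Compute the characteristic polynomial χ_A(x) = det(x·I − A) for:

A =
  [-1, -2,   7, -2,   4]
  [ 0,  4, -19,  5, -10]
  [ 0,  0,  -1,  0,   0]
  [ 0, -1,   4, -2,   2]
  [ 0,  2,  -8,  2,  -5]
x^5 + 5*x^4 + 10*x^3 + 10*x^2 + 5*x + 1

Expanding det(x·I − A) (e.g. by cofactor expansion or by noting that A is similar to its Jordan form J, which has the same characteristic polynomial as A) gives
  χ_A(x) = x^5 + 5*x^4 + 10*x^3 + 10*x^2 + 5*x + 1
which factors as (x + 1)^5. The eigenvalues (with algebraic multiplicities) are λ = -1 with multiplicity 5.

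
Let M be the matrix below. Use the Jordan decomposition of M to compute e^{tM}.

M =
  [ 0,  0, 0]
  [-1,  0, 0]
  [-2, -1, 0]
e^{tM} =
  [1, 0, 0]
  [-t, 1, 0]
  [t^2/2 - 2*t, -t, 1]

Strategy: write M = P · J · P⁻¹ where J is a Jordan canonical form, so e^{tM} = P · e^{tJ} · P⁻¹, and e^{tJ} can be computed block-by-block.

M has Jordan form
J =
  [0, 1, 0]
  [0, 0, 1]
  [0, 0, 0]
(up to reordering of blocks).

Per-block formulas:
  For a 3×3 Jordan block J_3(0): exp(t · J_3(0)) = e^(0t)·(I + t·N + (t^2/2)·N^2), where N is the 3×3 nilpotent shift.

After assembling e^{tJ} and conjugating by P, we get:

e^{tM} =
  [1, 0, 0]
  [-t, 1, 0]
  [t^2/2 - 2*t, -t, 1]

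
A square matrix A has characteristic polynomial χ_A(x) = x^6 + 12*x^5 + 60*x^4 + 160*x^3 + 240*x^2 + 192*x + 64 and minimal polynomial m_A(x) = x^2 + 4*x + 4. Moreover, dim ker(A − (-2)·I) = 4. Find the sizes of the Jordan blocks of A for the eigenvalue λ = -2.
Block sizes for λ = -2: [2, 2, 1, 1]

Step 1 — from the characteristic polynomial, algebraic multiplicity of λ = -2 is 6. From dim ker(A − (-2)·I) = 4, there are exactly 4 Jordan blocks for λ = -2.
Step 2 — from the minimal polynomial, the factor (x + 2)^2 tells us the largest block for λ = -2 has size 2.
Step 3 — with total size 6, 4 blocks, and largest block 2, the block sizes (in nonincreasing order) are [2, 2, 1, 1].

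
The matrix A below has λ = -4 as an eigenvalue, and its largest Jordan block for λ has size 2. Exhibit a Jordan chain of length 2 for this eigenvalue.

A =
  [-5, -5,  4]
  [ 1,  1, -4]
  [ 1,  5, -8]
A Jordan chain for λ = -4 of length 2:
v_1 = (-1, 1, 1)ᵀ
v_2 = (1, 0, 0)ᵀ

Let N = A − (-4)·I. We want v_2 with N^2 v_2 = 0 but N^1 v_2 ≠ 0; then v_{j-1} := N · v_j for j = 2, …, 2.

Pick v_2 = (1, 0, 0)ᵀ.
Then v_1 = N · v_2 = (-1, 1, 1)ᵀ.

Sanity check: (A − (-4)·I) v_1 = (0, 0, 0)ᵀ = 0. ✓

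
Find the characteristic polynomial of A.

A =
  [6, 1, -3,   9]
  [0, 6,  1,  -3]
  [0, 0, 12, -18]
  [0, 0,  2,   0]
x^4 - 24*x^3 + 216*x^2 - 864*x + 1296

Expanding det(x·I − A) (e.g. by cofactor expansion or by noting that A is similar to its Jordan form J, which has the same characteristic polynomial as A) gives
  χ_A(x) = x^4 - 24*x^3 + 216*x^2 - 864*x + 1296
which factors as (x - 6)^4. The eigenvalues (with algebraic multiplicities) are λ = 6 with multiplicity 4.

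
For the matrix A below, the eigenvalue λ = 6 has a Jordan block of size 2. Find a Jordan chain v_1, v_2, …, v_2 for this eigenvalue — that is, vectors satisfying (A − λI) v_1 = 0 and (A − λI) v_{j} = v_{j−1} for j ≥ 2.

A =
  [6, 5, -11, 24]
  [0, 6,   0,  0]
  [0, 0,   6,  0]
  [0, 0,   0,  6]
A Jordan chain for λ = 6 of length 2:
v_1 = (5, 0, 0, 0)ᵀ
v_2 = (0, 1, 0, 0)ᵀ

Let N = A − (6)·I. We want v_2 with N^2 v_2 = 0 but N^1 v_2 ≠ 0; then v_{j-1} := N · v_j for j = 2, …, 2.

Pick v_2 = (0, 1, 0, 0)ᵀ.
Then v_1 = N · v_2 = (5, 0, 0, 0)ᵀ.

Sanity check: (A − (6)·I) v_1 = (0, 0, 0, 0)ᵀ = 0. ✓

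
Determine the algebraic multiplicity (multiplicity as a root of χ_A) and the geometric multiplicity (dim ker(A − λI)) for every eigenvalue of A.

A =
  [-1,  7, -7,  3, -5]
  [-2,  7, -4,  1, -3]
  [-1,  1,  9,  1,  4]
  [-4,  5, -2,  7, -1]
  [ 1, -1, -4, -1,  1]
λ = 4: alg = 2, geom = 1; λ = 5: alg = 3, geom = 1

Step 1 — factor the characteristic polynomial to read off the algebraic multiplicities:
  χ_A(x) = (x - 5)^3*(x - 4)^2

Step 2 — compute geometric multiplicities via the rank-nullity identity g(λ) = n − rank(A − λI):
  rank(A − (4)·I) = 4, so dim ker(A − (4)·I) = n − 4 = 1
  rank(A − (5)·I) = 4, so dim ker(A − (5)·I) = n − 4 = 1

Summary:
  λ = 4: algebraic multiplicity = 2, geometric multiplicity = 1
  λ = 5: algebraic multiplicity = 3, geometric multiplicity = 1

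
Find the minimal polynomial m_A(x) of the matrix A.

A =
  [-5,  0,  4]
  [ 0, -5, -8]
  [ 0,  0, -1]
x^2 + 6*x + 5

The characteristic polynomial is χ_A(x) = (x + 1)*(x + 5)^2, so the eigenvalues are known. The minimal polynomial is
  m_A(x) = Π_λ (x − λ)^{k_λ}
where k_λ is the size of the *largest* Jordan block for λ (equivalently, the smallest k with (A − λI)^k v = 0 for every generalised eigenvector v of λ).

  λ = -5: largest Jordan block has size 1, contributing (x + 5)
  λ = -1: largest Jordan block has size 1, contributing (x + 1)

So m_A(x) = (x + 1)*(x + 5) = x^2 + 6*x + 5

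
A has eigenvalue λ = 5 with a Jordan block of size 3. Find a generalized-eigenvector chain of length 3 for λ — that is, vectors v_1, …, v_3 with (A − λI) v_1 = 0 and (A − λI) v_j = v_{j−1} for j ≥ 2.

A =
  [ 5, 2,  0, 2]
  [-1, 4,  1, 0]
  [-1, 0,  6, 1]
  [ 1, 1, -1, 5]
A Jordan chain for λ = 5 of length 3:
v_1 = (0, -1, -1, 1)ᵀ
v_2 = (2, -1, 0, 1)ᵀ
v_3 = (0, 1, 0, 0)ᵀ

Let N = A − (5)·I. We want v_3 with N^3 v_3 = 0 but N^2 v_3 ≠ 0; then v_{j-1} := N · v_j for j = 3, …, 2.

Pick v_3 = (0, 1, 0, 0)ᵀ.
Then v_2 = N · v_3 = (2, -1, 0, 1)ᵀ.
Then v_1 = N · v_2 = (0, -1, -1, 1)ᵀ.

Sanity check: (A − (5)·I) v_1 = (0, 0, 0, 0)ᵀ = 0. ✓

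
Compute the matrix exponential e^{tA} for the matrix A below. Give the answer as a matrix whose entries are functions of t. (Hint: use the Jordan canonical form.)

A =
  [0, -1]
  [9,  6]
e^{tA} =
  [-3*t*exp(3*t) + exp(3*t), -t*exp(3*t)]
  [9*t*exp(3*t), 3*t*exp(3*t) + exp(3*t)]

Strategy: write A = P · J · P⁻¹ where J is a Jordan canonical form, so e^{tA} = P · e^{tJ} · P⁻¹, and e^{tJ} can be computed block-by-block.

A has Jordan form
J =
  [3, 1]
  [0, 3]
(up to reordering of blocks).

Per-block formulas:
  For a 2×2 Jordan block J_2(3): exp(t · J_2(3)) = e^(3t)·(I + t·N), where N is the 2×2 nilpotent shift.

After assembling e^{tJ} and conjugating by P, we get:

e^{tA} =
  [-3*t*exp(3*t) + exp(3*t), -t*exp(3*t)]
  [9*t*exp(3*t), 3*t*exp(3*t) + exp(3*t)]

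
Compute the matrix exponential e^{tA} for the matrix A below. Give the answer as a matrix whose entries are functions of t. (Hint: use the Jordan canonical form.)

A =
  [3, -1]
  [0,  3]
e^{tA} =
  [exp(3*t), -t*exp(3*t)]
  [0, exp(3*t)]

Strategy: write A = P · J · P⁻¹ where J is a Jordan canonical form, so e^{tA} = P · e^{tJ} · P⁻¹, and e^{tJ} can be computed block-by-block.

A has Jordan form
J =
  [3, 1]
  [0, 3]
(up to reordering of blocks).

Per-block formulas:
  For a 2×2 Jordan block J_2(3): exp(t · J_2(3)) = e^(3t)·(I + t·N), where N is the 2×2 nilpotent shift.

After assembling e^{tJ} and conjugating by P, we get:

e^{tA} =
  [exp(3*t), -t*exp(3*t)]
  [0, exp(3*t)]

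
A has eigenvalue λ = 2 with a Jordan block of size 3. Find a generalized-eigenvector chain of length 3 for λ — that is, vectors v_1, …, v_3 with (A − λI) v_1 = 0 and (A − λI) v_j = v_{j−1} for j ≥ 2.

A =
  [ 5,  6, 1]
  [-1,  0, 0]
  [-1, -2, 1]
A Jordan chain for λ = 2 of length 3:
v_1 = (2, -1, 0)ᵀ
v_2 = (3, -1, -1)ᵀ
v_3 = (1, 0, 0)ᵀ

Let N = A − (2)·I. We want v_3 with N^3 v_3 = 0 but N^2 v_3 ≠ 0; then v_{j-1} := N · v_j for j = 3, …, 2.

Pick v_3 = (1, 0, 0)ᵀ.
Then v_2 = N · v_3 = (3, -1, -1)ᵀ.
Then v_1 = N · v_2 = (2, -1, 0)ᵀ.

Sanity check: (A − (2)·I) v_1 = (0, 0, 0)ᵀ = 0. ✓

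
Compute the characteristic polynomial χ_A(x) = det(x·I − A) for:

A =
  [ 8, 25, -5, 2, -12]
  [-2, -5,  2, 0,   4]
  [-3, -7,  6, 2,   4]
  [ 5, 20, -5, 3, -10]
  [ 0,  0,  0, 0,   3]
x^5 - 15*x^4 + 90*x^3 - 270*x^2 + 405*x - 243

Expanding det(x·I − A) (e.g. by cofactor expansion or by noting that A is similar to its Jordan form J, which has the same characteristic polynomial as A) gives
  χ_A(x) = x^5 - 15*x^4 + 90*x^3 - 270*x^2 + 405*x - 243
which factors as (x - 3)^5. The eigenvalues (with algebraic multiplicities) are λ = 3 with multiplicity 5.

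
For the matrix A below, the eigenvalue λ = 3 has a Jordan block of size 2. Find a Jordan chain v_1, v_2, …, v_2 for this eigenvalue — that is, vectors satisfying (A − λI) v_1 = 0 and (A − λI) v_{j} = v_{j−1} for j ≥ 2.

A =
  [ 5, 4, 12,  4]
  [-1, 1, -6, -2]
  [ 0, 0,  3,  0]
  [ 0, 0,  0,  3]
A Jordan chain for λ = 3 of length 2:
v_1 = (2, -1, 0, 0)ᵀ
v_2 = (1, 0, 0, 0)ᵀ

Let N = A − (3)·I. We want v_2 with N^2 v_2 = 0 but N^1 v_2 ≠ 0; then v_{j-1} := N · v_j for j = 2, …, 2.

Pick v_2 = (1, 0, 0, 0)ᵀ.
Then v_1 = N · v_2 = (2, -1, 0, 0)ᵀ.

Sanity check: (A − (3)·I) v_1 = (0, 0, 0, 0)ᵀ = 0. ✓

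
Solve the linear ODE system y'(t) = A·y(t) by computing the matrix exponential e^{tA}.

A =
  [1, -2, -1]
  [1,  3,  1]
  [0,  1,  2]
e^{tA} =
  [-t^2*exp(2*t)/2 - t*exp(2*t) + exp(2*t), -t^2*exp(2*t)/2 - 2*t*exp(2*t), -t^2*exp(2*t)/2 - t*exp(2*t)]
  [t*exp(2*t), t*exp(2*t) + exp(2*t), t*exp(2*t)]
  [t^2*exp(2*t)/2, t^2*exp(2*t)/2 + t*exp(2*t), t^2*exp(2*t)/2 + exp(2*t)]

Strategy: write A = P · J · P⁻¹ where J is a Jordan canonical form, so e^{tA} = P · e^{tJ} · P⁻¹, and e^{tJ} can be computed block-by-block.

A has Jordan form
J =
  [2, 1, 0]
  [0, 2, 1]
  [0, 0, 2]
(up to reordering of blocks).

Per-block formulas:
  For a 3×3 Jordan block J_3(2): exp(t · J_3(2)) = e^(2t)·(I + t·N + (t^2/2)·N^2), where N is the 3×3 nilpotent shift.

After assembling e^{tJ} and conjugating by P, we get:

e^{tA} =
  [-t^2*exp(2*t)/2 - t*exp(2*t) + exp(2*t), -t^2*exp(2*t)/2 - 2*t*exp(2*t), -t^2*exp(2*t)/2 - t*exp(2*t)]
  [t*exp(2*t), t*exp(2*t) + exp(2*t), t*exp(2*t)]
  [t^2*exp(2*t)/2, t^2*exp(2*t)/2 + t*exp(2*t), t^2*exp(2*t)/2 + exp(2*t)]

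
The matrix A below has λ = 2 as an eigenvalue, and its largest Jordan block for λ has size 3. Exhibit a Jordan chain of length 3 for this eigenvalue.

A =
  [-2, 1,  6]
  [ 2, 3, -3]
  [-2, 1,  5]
A Jordan chain for λ = 2 of length 3:
v_1 = (6, 0, 4)ᵀ
v_2 = (-4, 2, -2)ᵀ
v_3 = (1, 0, 0)ᵀ

Let N = A − (2)·I. We want v_3 with N^3 v_3 = 0 but N^2 v_3 ≠ 0; then v_{j-1} := N · v_j for j = 3, …, 2.

Pick v_3 = (1, 0, 0)ᵀ.
Then v_2 = N · v_3 = (-4, 2, -2)ᵀ.
Then v_1 = N · v_2 = (6, 0, 4)ᵀ.

Sanity check: (A − (2)·I) v_1 = (0, 0, 0)ᵀ = 0. ✓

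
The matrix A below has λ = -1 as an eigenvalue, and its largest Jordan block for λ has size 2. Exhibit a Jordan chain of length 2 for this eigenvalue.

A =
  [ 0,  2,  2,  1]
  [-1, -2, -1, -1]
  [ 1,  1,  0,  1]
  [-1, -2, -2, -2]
A Jordan chain for λ = -1 of length 2:
v_1 = (1, -1, 1, -1)ᵀ
v_2 = (1, 0, 0, 0)ᵀ

Let N = A − (-1)·I. We want v_2 with N^2 v_2 = 0 but N^1 v_2 ≠ 0; then v_{j-1} := N · v_j for j = 2, …, 2.

Pick v_2 = (1, 0, 0, 0)ᵀ.
Then v_1 = N · v_2 = (1, -1, 1, -1)ᵀ.

Sanity check: (A − (-1)·I) v_1 = (0, 0, 0, 0)ᵀ = 0. ✓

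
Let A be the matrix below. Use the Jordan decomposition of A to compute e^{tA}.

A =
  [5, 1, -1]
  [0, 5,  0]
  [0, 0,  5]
e^{tA} =
  [exp(5*t), t*exp(5*t), -t*exp(5*t)]
  [0, exp(5*t), 0]
  [0, 0, exp(5*t)]

Strategy: write A = P · J · P⁻¹ where J is a Jordan canonical form, so e^{tA} = P · e^{tJ} · P⁻¹, and e^{tJ} can be computed block-by-block.

A has Jordan form
J =
  [5, 1, 0]
  [0, 5, 0]
  [0, 0, 5]
(up to reordering of blocks).

Per-block formulas:
  For a 1×1 block at λ = 5: exp(t · [5]) = [e^(5t)].
  For a 2×2 Jordan block J_2(5): exp(t · J_2(5)) = e^(5t)·(I + t·N), where N is the 2×2 nilpotent shift.

After assembling e^{tJ} and conjugating by P, we get:

e^{tA} =
  [exp(5*t), t*exp(5*t), -t*exp(5*t)]
  [0, exp(5*t), 0]
  [0, 0, exp(5*t)]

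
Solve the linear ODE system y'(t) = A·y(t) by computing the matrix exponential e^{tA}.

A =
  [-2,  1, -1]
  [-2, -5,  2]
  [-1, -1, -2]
e^{tA} =
  [t*exp(-3*t) + exp(-3*t), t*exp(-3*t), -t*exp(-3*t)]
  [-2*t*exp(-3*t), -2*t*exp(-3*t) + exp(-3*t), 2*t*exp(-3*t)]
  [-t*exp(-3*t), -t*exp(-3*t), t*exp(-3*t) + exp(-3*t)]

Strategy: write A = P · J · P⁻¹ where J is a Jordan canonical form, so e^{tA} = P · e^{tJ} · P⁻¹, and e^{tJ} can be computed block-by-block.

A has Jordan form
J =
  [-3,  1,  0]
  [ 0, -3,  0]
  [ 0,  0, -3]
(up to reordering of blocks).

Per-block formulas:
  For a 2×2 Jordan block J_2(-3): exp(t · J_2(-3)) = e^(-3t)·(I + t·N), where N is the 2×2 nilpotent shift.
  For a 1×1 block at λ = -3: exp(t · [-3]) = [e^(-3t)].

After assembling e^{tJ} and conjugating by P, we get:

e^{tA} =
  [t*exp(-3*t) + exp(-3*t), t*exp(-3*t), -t*exp(-3*t)]
  [-2*t*exp(-3*t), -2*t*exp(-3*t) + exp(-3*t), 2*t*exp(-3*t)]
  [-t*exp(-3*t), -t*exp(-3*t), t*exp(-3*t) + exp(-3*t)]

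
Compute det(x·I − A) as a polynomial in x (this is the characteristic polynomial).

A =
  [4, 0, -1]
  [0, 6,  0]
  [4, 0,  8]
x^3 - 18*x^2 + 108*x - 216

Expanding det(x·I − A) (e.g. by cofactor expansion or by noting that A is similar to its Jordan form J, which has the same characteristic polynomial as A) gives
  χ_A(x) = x^3 - 18*x^2 + 108*x - 216
which factors as (x - 6)^3. The eigenvalues (with algebraic multiplicities) are λ = 6 with multiplicity 3.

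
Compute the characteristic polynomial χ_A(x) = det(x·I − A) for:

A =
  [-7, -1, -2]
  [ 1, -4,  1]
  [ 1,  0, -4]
x^3 + 15*x^2 + 75*x + 125

Expanding det(x·I − A) (e.g. by cofactor expansion or by noting that A is similar to its Jordan form J, which has the same characteristic polynomial as A) gives
  χ_A(x) = x^3 + 15*x^2 + 75*x + 125
which factors as (x + 5)^3. The eigenvalues (with algebraic multiplicities) are λ = -5 with multiplicity 3.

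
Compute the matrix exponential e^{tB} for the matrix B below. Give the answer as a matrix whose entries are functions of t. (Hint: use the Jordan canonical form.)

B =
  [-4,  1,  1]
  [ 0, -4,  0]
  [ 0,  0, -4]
e^{tB} =
  [exp(-4*t), t*exp(-4*t), t*exp(-4*t)]
  [0, exp(-4*t), 0]
  [0, 0, exp(-4*t)]

Strategy: write B = P · J · P⁻¹ where J is a Jordan canonical form, so e^{tB} = P · e^{tJ} · P⁻¹, and e^{tJ} can be computed block-by-block.

B has Jordan form
J =
  [-4,  1,  0]
  [ 0, -4,  0]
  [ 0,  0, -4]
(up to reordering of blocks).

Per-block formulas:
  For a 2×2 Jordan block J_2(-4): exp(t · J_2(-4)) = e^(-4t)·(I + t·N), where N is the 2×2 nilpotent shift.
  For a 1×1 block at λ = -4: exp(t · [-4]) = [e^(-4t)].

After assembling e^{tJ} and conjugating by P, we get:

e^{tB} =
  [exp(-4*t), t*exp(-4*t), t*exp(-4*t)]
  [0, exp(-4*t), 0]
  [0, 0, exp(-4*t)]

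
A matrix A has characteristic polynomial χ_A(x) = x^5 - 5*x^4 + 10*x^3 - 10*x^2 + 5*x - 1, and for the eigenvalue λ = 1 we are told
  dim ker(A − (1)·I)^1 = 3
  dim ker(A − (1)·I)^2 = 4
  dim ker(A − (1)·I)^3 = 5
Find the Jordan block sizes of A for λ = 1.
Block sizes for λ = 1: [3, 1, 1]

From the dimensions of kernels of powers, the number of Jordan blocks of size at least j is d_j − d_{j−1} where d_j = dim ker(N^j) (with d_0 = 0). Computing the differences gives [3, 1, 1].
The number of blocks of size exactly k is (#blocks of size ≥ k) − (#blocks of size ≥ k + 1), so the partition is: 2 block(s) of size 1, 1 block(s) of size 3.
In nonincreasing order the block sizes are [3, 1, 1].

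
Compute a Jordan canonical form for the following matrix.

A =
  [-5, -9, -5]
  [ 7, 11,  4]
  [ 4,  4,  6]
J_3(4)

The characteristic polynomial is
  det(x·I − A) = x^3 - 12*x^2 + 48*x - 64 = (x - 4)^3

Eigenvalues and multiplicities (the geometric multiplicity of λ is n − rank(A − λI), which equals the number of Jordan blocks for λ):
  λ = 4: algebraic multiplicity = 3, geometric multiplicity = 1

Determining the block sizes for each eigenvalue:
  λ = 4: one block (gm = 1), so the single block has size am = 3 → block sizes [3]

Assembling the blocks gives a Jordan form
J =
  [4, 1, 0]
  [0, 4, 1]
  [0, 0, 4]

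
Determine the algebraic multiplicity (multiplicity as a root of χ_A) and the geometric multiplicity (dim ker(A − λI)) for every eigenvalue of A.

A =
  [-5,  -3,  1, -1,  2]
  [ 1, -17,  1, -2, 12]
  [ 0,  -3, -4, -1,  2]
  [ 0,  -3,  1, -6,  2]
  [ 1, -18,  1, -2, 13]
λ = -5: alg = 4, geom = 2; λ = 1: alg = 1, geom = 1

Step 1 — factor the characteristic polynomial to read off the algebraic multiplicities:
  χ_A(x) = (x - 1)*(x + 5)^4

Step 2 — compute geometric multiplicities via the rank-nullity identity g(λ) = n − rank(A − λI):
  rank(A − (-5)·I) = 3, so dim ker(A − (-5)·I) = n − 3 = 2
  rank(A − (1)·I) = 4, so dim ker(A − (1)·I) = n − 4 = 1

Summary:
  λ = -5: algebraic multiplicity = 4, geometric multiplicity = 2
  λ = 1: algebraic multiplicity = 1, geometric multiplicity = 1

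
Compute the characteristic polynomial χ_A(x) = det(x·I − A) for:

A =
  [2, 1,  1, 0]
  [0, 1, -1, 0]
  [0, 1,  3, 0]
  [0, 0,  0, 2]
x^4 - 8*x^3 + 24*x^2 - 32*x + 16

Expanding det(x·I − A) (e.g. by cofactor expansion or by noting that A is similar to its Jordan form J, which has the same characteristic polynomial as A) gives
  χ_A(x) = x^4 - 8*x^3 + 24*x^2 - 32*x + 16
which factors as (x - 2)^4. The eigenvalues (with algebraic multiplicities) are λ = 2 with multiplicity 4.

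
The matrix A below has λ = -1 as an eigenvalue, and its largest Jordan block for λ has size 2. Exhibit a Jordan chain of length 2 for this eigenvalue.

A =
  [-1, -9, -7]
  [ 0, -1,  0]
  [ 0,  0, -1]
A Jordan chain for λ = -1 of length 2:
v_1 = (-9, 0, 0)ᵀ
v_2 = (0, 1, 0)ᵀ

Let N = A − (-1)·I. We want v_2 with N^2 v_2 = 0 but N^1 v_2 ≠ 0; then v_{j-1} := N · v_j for j = 2, …, 2.

Pick v_2 = (0, 1, 0)ᵀ.
Then v_1 = N · v_2 = (-9, 0, 0)ᵀ.

Sanity check: (A − (-1)·I) v_1 = (0, 0, 0)ᵀ = 0. ✓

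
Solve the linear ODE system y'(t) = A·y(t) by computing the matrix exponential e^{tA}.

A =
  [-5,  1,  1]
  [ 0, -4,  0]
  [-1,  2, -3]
e^{tA} =
  [-t*exp(-4*t) + exp(-4*t), t^2*exp(-4*t)/2 + t*exp(-4*t), t*exp(-4*t)]
  [0, exp(-4*t), 0]
  [-t*exp(-4*t), t^2*exp(-4*t)/2 + 2*t*exp(-4*t), t*exp(-4*t) + exp(-4*t)]

Strategy: write A = P · J · P⁻¹ where J is a Jordan canonical form, so e^{tA} = P · e^{tJ} · P⁻¹, and e^{tJ} can be computed block-by-block.

A has Jordan form
J =
  [-4,  1,  0]
  [ 0, -4,  1]
  [ 0,  0, -4]
(up to reordering of blocks).

Per-block formulas:
  For a 3×3 Jordan block J_3(-4): exp(t · J_3(-4)) = e^(-4t)·(I + t·N + (t^2/2)·N^2), where N is the 3×3 nilpotent shift.

After assembling e^{tJ} and conjugating by P, we get:

e^{tA} =
  [-t*exp(-4*t) + exp(-4*t), t^2*exp(-4*t)/2 + t*exp(-4*t), t*exp(-4*t)]
  [0, exp(-4*t), 0]
  [-t*exp(-4*t), t^2*exp(-4*t)/2 + 2*t*exp(-4*t), t*exp(-4*t) + exp(-4*t)]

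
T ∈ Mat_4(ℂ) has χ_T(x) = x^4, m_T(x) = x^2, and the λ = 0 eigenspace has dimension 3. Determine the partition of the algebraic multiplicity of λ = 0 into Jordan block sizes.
Block sizes for λ = 0: [2, 1, 1]

Step 1 — from the characteristic polynomial, algebraic multiplicity of λ = 0 is 4. From dim ker(T − (0)·I) = 3, there are exactly 3 Jordan blocks for λ = 0.
Step 2 — from the minimal polynomial, the factor (x − 0)^2 tells us the largest block for λ = 0 has size 2.
Step 3 — with total size 4, 3 blocks, and largest block 2, the block sizes (in nonincreasing order) are [2, 1, 1].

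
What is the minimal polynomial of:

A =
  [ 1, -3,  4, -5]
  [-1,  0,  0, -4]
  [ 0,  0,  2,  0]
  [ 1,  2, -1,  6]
x^4 - 9*x^3 + 30*x^2 - 44*x + 24

The characteristic polynomial is χ_A(x) = (x - 3)*(x - 2)^3, so the eigenvalues are known. The minimal polynomial is
  m_A(x) = Π_λ (x − λ)^{k_λ}
where k_λ is the size of the *largest* Jordan block for λ (equivalently, the smallest k with (A − λI)^k v = 0 for every generalised eigenvector v of λ).

  λ = 2: largest Jordan block has size 3, contributing (x − 2)^3
  λ = 3: largest Jordan block has size 1, contributing (x − 3)

So m_A(x) = (x - 3)*(x - 2)^3 = x^4 - 9*x^3 + 30*x^2 - 44*x + 24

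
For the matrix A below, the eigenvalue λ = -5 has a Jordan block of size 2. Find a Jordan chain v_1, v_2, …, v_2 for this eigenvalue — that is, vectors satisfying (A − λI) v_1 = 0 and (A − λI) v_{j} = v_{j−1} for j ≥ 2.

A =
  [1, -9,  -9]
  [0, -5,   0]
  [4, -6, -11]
A Jordan chain for λ = -5 of length 2:
v_1 = (6, 0, 4)ᵀ
v_2 = (1, 0, 0)ᵀ

Let N = A − (-5)·I. We want v_2 with N^2 v_2 = 0 but N^1 v_2 ≠ 0; then v_{j-1} := N · v_j for j = 2, …, 2.

Pick v_2 = (1, 0, 0)ᵀ.
Then v_1 = N · v_2 = (6, 0, 4)ᵀ.

Sanity check: (A − (-5)·I) v_1 = (0, 0, 0)ᵀ = 0. ✓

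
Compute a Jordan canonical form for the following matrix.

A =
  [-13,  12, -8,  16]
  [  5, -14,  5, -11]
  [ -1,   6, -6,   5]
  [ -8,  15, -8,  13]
J_3(-5) ⊕ J_1(-5)

The characteristic polynomial is
  det(x·I − A) = x^4 + 20*x^3 + 150*x^2 + 500*x + 625 = (x + 5)^4

Eigenvalues and multiplicities (the geometric multiplicity of λ is n − rank(A − λI), which equals the number of Jordan blocks for λ):
  λ = -5: algebraic multiplicity = 4, geometric multiplicity = 2

Determining the block sizes for each eigenvalue:
  λ = -5: with am = 4 and gm = 2, the partition is not yet determined (e.g. several partitions of 4 into 2 parts exist). Let N = A − (-5)·I. Computing rank(N^1) = 2, rank(N^2) = 1, rank(N^3) = 0; the number of blocks of size ≥ j is rank(N^{j−1}) − rank(N^j), giving [2, 1, 1]. So we have 1 block(s) of size 3, 1 block(s) of size 1 → block sizes [3, 1]

Assembling the blocks gives a Jordan form
J =
  [-5,  1,  0,  0]
  [ 0, -5,  1,  0]
  [ 0,  0, -5,  0]
  [ 0,  0,  0, -5]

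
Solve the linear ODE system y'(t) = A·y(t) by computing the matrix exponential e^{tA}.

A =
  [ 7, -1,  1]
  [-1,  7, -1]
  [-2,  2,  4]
e^{tA} =
  [t*exp(6*t) + exp(6*t), -t*exp(6*t), t*exp(6*t)]
  [-t*exp(6*t), t*exp(6*t) + exp(6*t), -t*exp(6*t)]
  [-2*t*exp(6*t), 2*t*exp(6*t), -2*t*exp(6*t) + exp(6*t)]

Strategy: write A = P · J · P⁻¹ where J is a Jordan canonical form, so e^{tA} = P · e^{tJ} · P⁻¹, and e^{tJ} can be computed block-by-block.

A has Jordan form
J =
  [6, 1, 0]
  [0, 6, 0]
  [0, 0, 6]
(up to reordering of blocks).

Per-block formulas:
  For a 1×1 block at λ = 6: exp(t · [6]) = [e^(6t)].
  For a 2×2 Jordan block J_2(6): exp(t · J_2(6)) = e^(6t)·(I + t·N), where N is the 2×2 nilpotent shift.

After assembling e^{tJ} and conjugating by P, we get:

e^{tA} =
  [t*exp(6*t) + exp(6*t), -t*exp(6*t), t*exp(6*t)]
  [-t*exp(6*t), t*exp(6*t) + exp(6*t), -t*exp(6*t)]
  [-2*t*exp(6*t), 2*t*exp(6*t), -2*t*exp(6*t) + exp(6*t)]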